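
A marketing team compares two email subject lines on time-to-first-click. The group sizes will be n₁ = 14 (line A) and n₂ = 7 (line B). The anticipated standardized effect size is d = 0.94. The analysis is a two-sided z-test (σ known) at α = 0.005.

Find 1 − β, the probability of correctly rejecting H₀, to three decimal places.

Noncentrality parameter: δ = d / √(1/n₁ + 1/n₂) = 0.94 / √(1/14 + 1/7) = 2.0306
Two-sided α = 0.005 → critical value z_{0.0025} = 2.807.
Power = Φ(δ − 2.807) + Φ(−δ − 2.807) = Φ(-0.776) + Φ(-4.838) = 0.2188 + 0.0000 = 0.2188.

Power ≈ 0.219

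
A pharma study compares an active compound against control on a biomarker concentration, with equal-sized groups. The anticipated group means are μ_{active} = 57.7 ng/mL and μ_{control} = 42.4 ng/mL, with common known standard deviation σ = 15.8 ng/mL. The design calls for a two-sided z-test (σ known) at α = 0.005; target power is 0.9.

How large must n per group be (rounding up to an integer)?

n = 36 per group

Standardized effect: d = |μ_{active} − μ_{control}| / σ = |57.7 − 42.4| / 15.8 = 0.9684
For power 0.9 need Φ(δ − z_{0.0025}) = 0.9, so δ = z_{0.0025} + z_{0.10} = 2.807 + 1.282 = 4.089.
(The Φ(−δ − z_{α/2}) term is vanishingly small for δ > 0 and is dropped in the standard sample-size formula.)
δ = d·√(n/2) ⇒ n = 2(δ/d)² = 2 × (4.089 / 0.9684)² = 35.65.
Rounding up, n = 36 per group.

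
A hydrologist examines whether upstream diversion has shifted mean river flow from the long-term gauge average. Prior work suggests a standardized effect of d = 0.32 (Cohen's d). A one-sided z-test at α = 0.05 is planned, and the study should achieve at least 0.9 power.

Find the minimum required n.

For power 0.9 need Φ(δ − z_{0.05}) = 0.9, so δ = z_{0.05} + z_{0.10} = 1.645 + 1.282 = 2.926.
δ = d·√n ⇒ n = (δ/d)² = (2.926 / 0.32)² = 83.63.
Round up to the next whole unit.

n = 84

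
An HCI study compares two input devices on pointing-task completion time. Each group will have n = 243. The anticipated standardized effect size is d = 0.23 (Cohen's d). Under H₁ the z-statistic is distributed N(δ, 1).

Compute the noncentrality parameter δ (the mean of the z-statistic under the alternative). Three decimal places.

δ = d·√(n/2) = 0.23 × √(243/2) = 2.5352

δ ≈ 2.535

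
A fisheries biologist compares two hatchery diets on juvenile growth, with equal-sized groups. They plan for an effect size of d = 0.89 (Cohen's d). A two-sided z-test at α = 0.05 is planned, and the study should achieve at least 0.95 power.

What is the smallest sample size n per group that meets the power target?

Set Φ(δ − 1.960) = 0.95; then δ − 1.960 = Φ⁻¹(0.95) = 1.645, giving δ = 3.605.
(The Φ(−δ − z_{α/2}) term is vanishingly small for δ > 0 and is dropped in the standard sample-size formula.)
δ = d·√(n/2) ⇒ n = 2(δ/d)² = 2 × (3.605 / 0.89)² = 32.81.
Round up to the next whole unit.

n = 33 per group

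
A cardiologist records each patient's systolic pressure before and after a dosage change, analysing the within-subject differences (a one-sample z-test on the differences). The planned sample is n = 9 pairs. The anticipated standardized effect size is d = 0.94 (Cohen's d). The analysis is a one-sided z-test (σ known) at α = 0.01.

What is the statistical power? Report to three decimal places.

Noncentrality parameter: δ = d·√n = 0.94 × √9 = 2.8200
Critical value for a one-sided test at α = 0.01: z_α = 2.326.
Power = Φ(δ − 2.326) = Φ(0.494) = 0.6892.

Power ≈ 0.689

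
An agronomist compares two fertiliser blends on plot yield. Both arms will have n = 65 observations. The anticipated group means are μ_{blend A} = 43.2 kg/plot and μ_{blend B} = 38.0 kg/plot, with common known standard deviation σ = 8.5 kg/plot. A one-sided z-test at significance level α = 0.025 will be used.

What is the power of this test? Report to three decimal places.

Standardized effect: d = |μ_{blend A} − μ_{blend B}| / σ = |43.2 − 38.0| / 8.5 = 0.6118
Noncentrality parameter: δ = d·√(n/2) = 0.6118 × √(65/2) = 3.4876
Critical value for a one-sided test at α = 0.025: z_α = 1.960.
Power = Φ(δ − 1.960) = Φ(1.528) = 0.9367.

Power ≈ 0.937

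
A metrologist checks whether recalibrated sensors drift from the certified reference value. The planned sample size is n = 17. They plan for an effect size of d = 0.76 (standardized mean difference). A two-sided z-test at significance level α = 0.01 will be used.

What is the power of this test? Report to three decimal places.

Power ≈ 0.711

Noncentrality parameter: δ = d·√n = 0.76 × √17 = 3.1336
Critical value for a two-sided test at α = 0.01: z_{α/2} = 2.576.
Power = Φ(δ − 2.576) + Φ(−δ − 2.576) = Φ(0.558) + Φ(-5.709) = 0.7115 + 0.0000 = 0.7115.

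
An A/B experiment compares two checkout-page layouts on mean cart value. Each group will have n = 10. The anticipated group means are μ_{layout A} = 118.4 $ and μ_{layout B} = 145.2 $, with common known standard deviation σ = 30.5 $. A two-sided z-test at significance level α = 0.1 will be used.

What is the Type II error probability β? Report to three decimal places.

β ≈ 0.374

Standardized effect: d = |μ_{layout A} − μ_{layout B}| / σ = |118.4 − 145.2| / 30.5 = 0.8787
Noncentrality parameter: δ = d·√(n/2) = 0.8787 × √(10/2) = 1.9648
Two-sided α = 0.1 → critical value z_{0.05} = 1.645.
Power = Φ(δ − 1.645) + Φ(−δ − 1.645) = Φ(0.320) + Φ(-3.610) = 0.6255 + 0.0002 = 0.6257.
Type II error: β = 1 − power = 1 − 0.6257 = 0.3743.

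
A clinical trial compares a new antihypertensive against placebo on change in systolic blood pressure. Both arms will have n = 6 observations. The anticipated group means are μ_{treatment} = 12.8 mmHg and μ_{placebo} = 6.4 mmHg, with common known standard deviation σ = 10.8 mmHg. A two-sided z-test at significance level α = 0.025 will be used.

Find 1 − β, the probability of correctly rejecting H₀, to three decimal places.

Power ≈ 0.113

Standardized effect: d = |μ_{treatment} − μ_{placebo}| / σ = |12.8 − 6.4| / 10.8 = 0.5926
Noncentrality parameter: δ = d·√(n/2) = 0.5926 × √(6/2) = 1.0264
Critical value for a two-sided test at α = 0.025: z_{α/2} = 2.241.
Power = Φ(δ − 2.241) + Φ(−δ − 2.241) = Φ(-1.215) + Φ(-3.268) = 0.1122 + 0.0005 = 0.1127.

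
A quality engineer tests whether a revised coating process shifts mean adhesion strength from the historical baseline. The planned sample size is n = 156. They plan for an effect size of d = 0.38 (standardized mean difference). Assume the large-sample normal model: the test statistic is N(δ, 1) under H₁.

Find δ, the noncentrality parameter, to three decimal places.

δ ≈ 4.746

δ = d·√n = 0.38 × √156 = 4.7462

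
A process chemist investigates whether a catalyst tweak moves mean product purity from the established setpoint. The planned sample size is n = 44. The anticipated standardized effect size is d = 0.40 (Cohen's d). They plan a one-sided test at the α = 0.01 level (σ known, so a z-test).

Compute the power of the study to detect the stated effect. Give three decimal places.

Power ≈ 0.628

Noncentrality parameter: δ = d·√n = 0.40 × √44 = 2.6533
One-sided α = 0.01 → critical value z_{0.01} = 2.326.
Power = P(Z > 2.326 − δ) = Φ(0.327) = 0.6281.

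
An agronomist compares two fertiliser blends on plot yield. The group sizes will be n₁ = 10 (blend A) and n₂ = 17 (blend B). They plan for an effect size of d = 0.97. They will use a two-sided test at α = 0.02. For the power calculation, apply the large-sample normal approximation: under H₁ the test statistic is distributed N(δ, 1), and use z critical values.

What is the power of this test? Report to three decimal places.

Power ≈ 0.543

Noncentrality parameter: δ = d / √(1/n₁ + 1/n₂) = 0.97 / √(1/10 + 1/17) = 2.4340
Two-sided α = 0.02 → critical value z_{0.01} = 2.326.
Power = Φ(δ − 2.326) + Φ(−δ − 2.326) = Φ(0.108) + Φ(-4.760) = 0.5429 + 0.0000 = 0.5429.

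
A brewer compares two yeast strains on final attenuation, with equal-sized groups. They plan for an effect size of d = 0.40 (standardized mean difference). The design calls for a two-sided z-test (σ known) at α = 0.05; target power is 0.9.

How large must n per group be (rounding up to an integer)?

n = 132 per group

For power 0.9 need Φ(δ − z_{0.025}) = 0.9, so δ = z_{0.025} + z_{0.10} = 1.960 + 1.282 = 3.242.
(Ignoring the negligible lower-tail rejection probability gives the usual closed-form inversion.)
δ = d·√(n/2) ⇒ n = 2(δ/d)² = 2 × (3.242 / 0.40)² = 131.34.
Round up to the next whole unit.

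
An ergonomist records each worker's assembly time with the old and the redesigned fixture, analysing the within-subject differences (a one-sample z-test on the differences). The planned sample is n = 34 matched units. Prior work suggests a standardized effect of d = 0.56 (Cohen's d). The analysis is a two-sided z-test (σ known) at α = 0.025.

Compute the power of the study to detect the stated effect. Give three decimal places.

Noncentrality parameter: δ = d·√n = 0.56 × √34 = 3.2653
Two-sided α = 0.025 → critical value z_{0.0125} = 2.241.
Power = Φ(δ − 2.241) + Φ(−δ − 2.241) = Φ(1.024) + Φ(-5.507) = 0.8471 + 0.0000 = 0.8471.

Power ≈ 0.847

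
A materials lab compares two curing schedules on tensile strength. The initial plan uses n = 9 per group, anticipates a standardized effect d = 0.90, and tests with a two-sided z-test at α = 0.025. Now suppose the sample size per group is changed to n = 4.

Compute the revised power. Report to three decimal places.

With n = 4 per group: δ = d·√(n/2) = 0.90 × √(4/2) = 1.2728. Critical value z_{0.0125} = 2.241.
Revised power = Φ(δ − 2.241) + Φ(−δ − 2.241) = Φ(-0.969) + Φ(-3.514) = 0.1664 + 0.0002 = 0.1666.

Power ≈ 0.167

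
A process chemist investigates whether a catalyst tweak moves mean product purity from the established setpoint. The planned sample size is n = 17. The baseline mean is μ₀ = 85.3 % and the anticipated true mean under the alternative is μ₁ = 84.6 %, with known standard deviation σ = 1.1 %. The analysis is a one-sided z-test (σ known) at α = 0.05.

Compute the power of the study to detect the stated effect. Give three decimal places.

Standardized effect: d = |μ₁ − μ₀| / σ = |84.6 − 85.3| / 1.1 = 0.6364
Noncentrality parameter: δ = d·√n = 0.6364 × √17 = 2.6238
Critical value for a one-sided test at α = 0.05: z_α = 1.645.
Power = Φ(δ − 1.645) = Φ(0.979) = 0.8362.

Power ≈ 0.836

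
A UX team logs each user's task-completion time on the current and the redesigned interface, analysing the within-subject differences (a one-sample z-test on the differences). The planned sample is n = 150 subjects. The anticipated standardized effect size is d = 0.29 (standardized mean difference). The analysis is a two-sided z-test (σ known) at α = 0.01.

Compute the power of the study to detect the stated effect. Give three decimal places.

Noncentrality parameter: δ = d·√n = 0.29 × √150 = 3.5518
Critical value for a two-sided test at α = 0.01: z_{α/2} = 2.576.
Power = Φ(δ − 2.576) + Φ(−δ − 2.576) = Φ(0.976) + Φ(-6.128) = 0.8355 + 0.0000 = 0.8355.

Power ≈ 0.835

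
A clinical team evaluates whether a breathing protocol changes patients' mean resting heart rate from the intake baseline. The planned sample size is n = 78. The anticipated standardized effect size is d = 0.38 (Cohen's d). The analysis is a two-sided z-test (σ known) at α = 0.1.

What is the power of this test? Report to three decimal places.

Power ≈ 0.956

Noncentrality parameter: λ = d·√n = 0.38 × √78 = 3.3561
Critical value for a two-sided test at α = 0.1: z_{α/2} = 1.645.
Power = Φ(λ − 1.645) + Φ(−λ − 1.645) = Φ(1.711) + Φ(-5.001) = 0.9565 + 0.0000 = 0.9565.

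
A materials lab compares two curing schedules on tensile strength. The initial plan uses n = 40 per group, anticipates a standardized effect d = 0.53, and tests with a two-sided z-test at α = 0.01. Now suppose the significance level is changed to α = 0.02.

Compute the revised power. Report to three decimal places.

δ = d·√(n/2) = 0.53 × √(40/2) = 2.3702 (unchanged). New critical value: z_{0.01} = 2.326.
Revised power = Φ(δ − 2.326) + Φ(−δ − 2.326) = Φ(0.044) + Φ(-4.697) = 0.5175 + 0.0000 = 0.5175.

Power ≈ 0.518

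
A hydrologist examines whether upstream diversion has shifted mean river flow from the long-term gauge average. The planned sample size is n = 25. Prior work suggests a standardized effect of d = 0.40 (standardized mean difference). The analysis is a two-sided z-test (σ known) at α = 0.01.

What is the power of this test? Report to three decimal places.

Power ≈ 0.282

Noncentrality parameter: δ = d·√n = 0.40 × √25 = 2.0000
Two-sided α = 0.01 → critical value z_{0.005} = 2.576.
Power = Φ(δ − 2.576) + Φ(−δ − 2.576) = Φ(-0.576) + Φ(-4.576) = 0.2824 + 0.0000 = 0.2824.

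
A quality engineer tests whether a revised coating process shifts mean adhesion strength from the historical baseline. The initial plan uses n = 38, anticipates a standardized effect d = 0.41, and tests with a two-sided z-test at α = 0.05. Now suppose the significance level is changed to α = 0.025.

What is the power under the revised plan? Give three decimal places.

Power ≈ 0.613

δ = d·√n = 0.41 × √38 = 2.5274 (unchanged). New critical value: z_{0.0125} = 2.241.
Revised power = Φ(δ − 2.241) + Φ(−δ − 2.241) = Φ(0.286) + Φ(-4.769) = 0.6126 + 0.0000 = 0.6126.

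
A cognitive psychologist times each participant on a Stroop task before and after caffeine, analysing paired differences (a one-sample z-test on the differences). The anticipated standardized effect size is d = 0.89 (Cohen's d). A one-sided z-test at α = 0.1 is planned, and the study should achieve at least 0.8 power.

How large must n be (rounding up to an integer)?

n = 6

For power 0.8 need Φ(δ − z_{0.1}) = 0.8, so δ = z_{0.1} + z_{0.20} = 1.282 + 0.842 = 2.123.
δ = d·√n ⇒ n = (δ/d)² = (2.123 / 0.89)² = 5.69.
Round up to the next whole unit.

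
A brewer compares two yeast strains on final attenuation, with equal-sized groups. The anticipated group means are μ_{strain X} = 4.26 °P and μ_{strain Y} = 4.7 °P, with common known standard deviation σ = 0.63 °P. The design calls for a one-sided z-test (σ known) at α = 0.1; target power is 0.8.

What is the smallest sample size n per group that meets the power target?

Standardized effect: d = |μ_{strain X} − μ_{strain Y}| / σ = |4.26 − 4.7| / 0.63 = 0.6984
Set Φ(δ − 1.282) = 0.8; then δ − 1.282 = Φ⁻¹(0.8) = 0.842, giving δ = 2.123.
δ = d·√(n/2) ⇒ n = 2(δ/d)² = 2 × (2.123 / 0.6984)² = 18.48.
Rounding up, n = 19 per group.

n = 19 per group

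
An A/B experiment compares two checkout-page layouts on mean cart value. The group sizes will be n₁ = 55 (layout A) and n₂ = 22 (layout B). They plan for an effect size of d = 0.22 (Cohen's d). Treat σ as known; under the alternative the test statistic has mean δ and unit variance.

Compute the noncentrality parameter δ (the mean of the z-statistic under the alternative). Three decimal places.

The noncentrality parameter scales effect size by the design's sample-size factor: δ = d / √(1/n₁ + 1/n₂) = 0.22 / √(1/55 + 1/22) = 0.8721

δ ≈ 0.872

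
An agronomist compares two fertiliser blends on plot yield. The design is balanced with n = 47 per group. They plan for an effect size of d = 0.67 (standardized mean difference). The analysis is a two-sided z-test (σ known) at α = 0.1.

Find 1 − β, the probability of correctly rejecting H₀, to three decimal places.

Power ≈ 0.946

Noncentrality parameter: δ = d·√(n/2) = 0.67 × √(47/2) = 3.2479
Critical value for a two-sided test at α = 0.1: z_{α/2} = 1.645.
Power = Φ(δ − 1.645) + Φ(−δ − 1.645) = Φ(1.603) + Φ(-4.893) = 0.9455 + 0.0000 = 0.9455.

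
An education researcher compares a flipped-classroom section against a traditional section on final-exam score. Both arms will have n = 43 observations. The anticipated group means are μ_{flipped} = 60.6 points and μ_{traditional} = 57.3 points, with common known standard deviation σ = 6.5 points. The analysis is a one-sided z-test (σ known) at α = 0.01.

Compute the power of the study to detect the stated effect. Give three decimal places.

Standardized effect: d = |μ_{flipped} − μ_{traditional}| / σ = |60.6 − 57.3| / 6.5 = 0.5077
Noncentrality parameter: δ = d·√(n/2) = 0.5077 × √(43/2) = 2.3541
One-sided α = 0.01 → critical value z_{0.01} = 2.326.
Power = Φ(δ − 2.326) = Φ(0.028) = 0.5111.

Power ≈ 0.511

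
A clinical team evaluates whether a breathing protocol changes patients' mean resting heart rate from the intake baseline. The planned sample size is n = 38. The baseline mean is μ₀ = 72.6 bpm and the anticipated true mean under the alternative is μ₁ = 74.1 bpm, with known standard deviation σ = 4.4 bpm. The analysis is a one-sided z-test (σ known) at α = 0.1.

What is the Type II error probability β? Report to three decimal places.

β ≈ 0.206

Standardized effect: d = |μ₁ − μ₀| / σ = |74.1 − 72.6| / 4.4 = 0.3409
Noncentrality parameter: λ = d·√n = 0.3409 × √38 = 2.1015
One-sided α = 0.1 → critical value z_{0.1} = 1.282.
Power = Φ(λ − 1.282) = Φ(0.820) = 0.7939.
Type II error: β = 1 − power = 1 − 0.7939 = 0.2061.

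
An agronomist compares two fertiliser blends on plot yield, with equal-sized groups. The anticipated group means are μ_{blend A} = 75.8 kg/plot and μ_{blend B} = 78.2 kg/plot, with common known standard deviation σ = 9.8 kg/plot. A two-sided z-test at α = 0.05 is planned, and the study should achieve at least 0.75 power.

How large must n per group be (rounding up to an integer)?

n = 232 per group

Standardized effect: d = |μ_{blend A} − μ_{blend B}| / σ = |75.8 − 78.2| / 9.8 = 0.2449
Set Φ(δ − 1.960) = 0.75; then δ − 1.960 = Φ⁻¹(0.75) = 0.674, giving δ = 2.634.
(For δ > 0 the lower-tail rejection region contributes negligibly to power, so the one-term inversion is standard.)
δ = d·√(n/2) ⇒ n = 2(δ/d)² = 2 × (2.634 / 0.2449)² = 231.44.
Round up to the next whole unit.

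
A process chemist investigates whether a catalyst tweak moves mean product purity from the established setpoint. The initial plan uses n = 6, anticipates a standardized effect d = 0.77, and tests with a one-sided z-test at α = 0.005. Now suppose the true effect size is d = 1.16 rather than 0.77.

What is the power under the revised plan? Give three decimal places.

Power ≈ 0.605

With d = 1.16: δ = d·√n = 1.16 × √6 = 2.8414. Critical value z_{0.005} = 2.576.
Revised power = Φ(δ − 2.576) = Φ(0.266) = 0.6047.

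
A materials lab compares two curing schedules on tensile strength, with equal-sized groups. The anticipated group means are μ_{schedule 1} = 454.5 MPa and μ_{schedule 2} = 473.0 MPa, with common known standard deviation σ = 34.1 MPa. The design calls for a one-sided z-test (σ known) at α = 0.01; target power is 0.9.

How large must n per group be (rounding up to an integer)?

n = 89 per group

Standardized effect: d = |μ_{schedule 1} − μ_{schedule 2}| / σ = |454.5 − 473.0| / 34.1 = 0.5425
Set Φ(δ − 2.326) = 0.9; then δ − 2.326 = Φ⁻¹(0.9) = 1.282, giving δ = 3.608.
δ = d·√(n/2) ⇒ n = 2(δ/d)² = 2 × (3.608 / 0.5425)² = 88.45.
Rounding up, n = 89 per group.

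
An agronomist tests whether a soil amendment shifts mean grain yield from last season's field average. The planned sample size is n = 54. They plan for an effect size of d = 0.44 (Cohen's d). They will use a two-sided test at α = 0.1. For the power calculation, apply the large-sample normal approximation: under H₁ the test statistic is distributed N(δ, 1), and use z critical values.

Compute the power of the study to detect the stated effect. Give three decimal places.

Power ≈ 0.944

Noncentrality parameter: δ = d·√n = 0.44 × √54 = 3.2333
Critical value for a two-sided test at α = 0.1: z_{α/2} = 1.645.
Power = Φ(δ − 1.645) + Φ(−δ − 1.645) = Φ(1.588) + Φ(-4.878) = 0.9439 + 0.0000 = 0.9439.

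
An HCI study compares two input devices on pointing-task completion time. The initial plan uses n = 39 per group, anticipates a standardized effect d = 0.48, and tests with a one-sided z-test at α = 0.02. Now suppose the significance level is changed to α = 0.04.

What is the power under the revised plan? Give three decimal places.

Power ≈ 0.644

δ = d·√(n/2) = 0.48 × √(39/2) = 2.1196 (unchanged). New critical value: z_{0.04} = 1.751.
Revised power = Φ(δ − 1.751) = Φ(0.369) = 0.6439.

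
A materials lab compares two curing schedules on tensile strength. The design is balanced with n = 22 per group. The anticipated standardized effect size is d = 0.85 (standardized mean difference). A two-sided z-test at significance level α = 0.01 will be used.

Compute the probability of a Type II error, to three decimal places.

β ≈ 0.404

Noncentrality parameter: δ = d·√(n/2) = 0.85 × √(22/2) = 2.8191
Critical value for a two-sided test at α = 0.01: z_{α/2} = 2.576.
Power = Φ(δ − 2.576) + Φ(−δ − 2.576) = Φ(0.243) + Φ(-5.395) = 0.5961 + 0.0000 = 0.5961.
Type II error: β = 1 − power = 1 − 0.5961 = 0.4039.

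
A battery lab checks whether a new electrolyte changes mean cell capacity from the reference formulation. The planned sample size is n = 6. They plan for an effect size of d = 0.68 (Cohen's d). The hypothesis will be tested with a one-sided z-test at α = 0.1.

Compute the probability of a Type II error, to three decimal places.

Noncentrality parameter: δ = d·√n = 0.68 × √6 = 1.6657
Critical value for a one-sided test at α = 0.1: z_α = 1.282.
Power = Φ(δ − 1.282) = Φ(0.384) = 0.6495.
Type II error: β = 1 − power = 1 − 0.6495 = 0.3505.

β ≈ 0.350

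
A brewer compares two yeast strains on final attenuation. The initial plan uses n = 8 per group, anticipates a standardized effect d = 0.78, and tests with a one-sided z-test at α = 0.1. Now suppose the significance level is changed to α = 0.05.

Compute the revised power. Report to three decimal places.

δ = d·√(n/2) = 0.78 × √(8/2) = 1.5600 (unchanged). New critical value: z_{0.05} = 1.645.
Revised power = P(Z > 1.645 − δ) = Φ(-0.085) = 0.4662.

Power ≈ 0.466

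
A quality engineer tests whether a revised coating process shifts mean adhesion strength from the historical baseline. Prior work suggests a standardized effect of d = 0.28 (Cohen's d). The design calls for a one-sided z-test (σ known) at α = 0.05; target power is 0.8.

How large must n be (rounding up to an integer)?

For power 0.8 need Φ(δ − z_{0.05}) = 0.8, so δ = z_{0.05} + z_{0.20} = 1.645 + 0.842 = 2.486.
δ = d·√n ⇒ n = (δ/d)² = (2.486 / 0.28)² = 78.86.
Round up to the next whole unit.

n = 79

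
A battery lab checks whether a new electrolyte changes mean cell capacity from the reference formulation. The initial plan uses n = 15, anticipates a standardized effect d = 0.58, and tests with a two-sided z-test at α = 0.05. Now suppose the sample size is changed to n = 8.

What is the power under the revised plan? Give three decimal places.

With n = 8: δ = d·√n = 0.58 × √8 = 1.6405. Critical value z_{0.025} = 1.960.
Revised power = Φ(δ − 1.960) + Φ(−δ − 1.960) = Φ(-0.319) + Φ(-3.600) = 0.3747 + 0.0002 = 0.3748.

Power ≈ 0.375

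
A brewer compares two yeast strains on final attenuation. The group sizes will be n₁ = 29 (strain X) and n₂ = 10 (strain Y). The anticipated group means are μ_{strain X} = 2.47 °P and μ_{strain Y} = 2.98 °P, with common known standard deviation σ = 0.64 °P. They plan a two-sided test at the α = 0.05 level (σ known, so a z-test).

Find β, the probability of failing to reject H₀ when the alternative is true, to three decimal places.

β ≈ 0.416

Standardized effect: d = |μ_{strain X} − μ_{strain Y}| / σ = |2.47 − 2.98| / 0.64 = 0.7969
Noncentrality parameter: δ = d / √(1/n₁ + 1/n₂) = 0.7969 / √(1/29 + 1/10) = 2.1730
Critical value for a two-sided test at α = 0.05: z_{α/2} = 1.960.
Power = Φ(δ − 1.960) + Φ(−δ − 1.960) = Φ(0.213) + Φ(-4.133) = 0.5843 + 0.0000 = 0.5844.
Type II error: β = 1 − power = 1 − 0.5844 = 0.4156.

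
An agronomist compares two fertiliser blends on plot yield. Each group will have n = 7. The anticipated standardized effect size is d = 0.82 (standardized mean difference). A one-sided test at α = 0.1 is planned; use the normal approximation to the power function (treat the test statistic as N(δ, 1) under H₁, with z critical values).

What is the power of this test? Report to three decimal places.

Noncentrality parameter: δ = d·√(n/2) = 0.82 × √(7/2) = 1.5341
One-sided α = 0.1 → critical value z_{0.1} = 1.282.
Power = Φ(δ − 1.282) = Φ(0.253) = 0.5997.

Power ≈ 0.600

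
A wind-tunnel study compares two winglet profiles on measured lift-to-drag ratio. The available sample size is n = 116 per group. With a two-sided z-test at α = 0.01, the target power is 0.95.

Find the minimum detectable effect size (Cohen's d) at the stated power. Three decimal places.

d ≈ 0.554

Required noncentrality: δ = z_{0.005} + z_{0.05} = 2.576 + 1.645 = 4.221.
(Lower-tail contribution to power is negligible for δ > 0.)
δ = d·√(n/2) ⇒ d = δ/√(n/2) = 4.221/√(116/2) = 0.5542.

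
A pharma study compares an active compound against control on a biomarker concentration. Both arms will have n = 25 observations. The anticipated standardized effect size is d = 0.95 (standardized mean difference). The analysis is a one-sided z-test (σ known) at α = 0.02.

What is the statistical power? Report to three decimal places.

Noncentrality parameter: δ = d·√(n/2) = 0.95 × √(25/2) = 3.3588
Critical value for a one-sided test at α = 0.02: z_α = 2.054.
Power = P(Z > 2.054 − δ) = Φ(1.305) = 0.9041.

Power ≈ 0.904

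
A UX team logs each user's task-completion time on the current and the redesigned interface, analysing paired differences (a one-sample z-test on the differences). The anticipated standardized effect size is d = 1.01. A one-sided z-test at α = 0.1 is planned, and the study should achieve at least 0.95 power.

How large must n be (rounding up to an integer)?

n = 9

For power 0.95 need Φ(δ − z_{0.1}) = 0.95, so δ = z_{0.1} + z_{0.05} = 1.282 + 1.645 = 2.926.
δ = d·√n ⇒ n = (δ/d)² = (2.926 / 1.01)² = 8.40.
Rounding up, n = 9.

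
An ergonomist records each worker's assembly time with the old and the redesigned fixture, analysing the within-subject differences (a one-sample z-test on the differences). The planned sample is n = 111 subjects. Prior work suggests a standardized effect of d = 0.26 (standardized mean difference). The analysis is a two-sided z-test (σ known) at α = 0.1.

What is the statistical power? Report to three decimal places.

Noncentrality parameter: δ = d·√n = 0.26 × √111 = 2.7393
Critical value for a two-sided test at α = 0.1: z_{α/2} = 1.645.
Power = Φ(δ − 1.645) + Φ(−δ − 1.645) = Φ(1.094) + Φ(-4.384) = 0.8631 + 0.0000 = 0.8631.

Power ≈ 0.863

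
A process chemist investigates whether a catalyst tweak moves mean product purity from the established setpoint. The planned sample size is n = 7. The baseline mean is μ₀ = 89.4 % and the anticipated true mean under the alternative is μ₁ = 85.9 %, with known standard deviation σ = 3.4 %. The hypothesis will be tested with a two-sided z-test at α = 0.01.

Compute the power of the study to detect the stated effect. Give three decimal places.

Power ≈ 0.559

Standardized effect: d = |μ₁ − μ₀| / σ = |85.9 − 89.4| / 3.4 = 1.0294
Noncentrality parameter: δ = d·√n = 1.0294 × √7 = 2.7236
Critical value for a two-sided test at α = 0.01: z_{α/2} = 2.576.
Power = Φ(δ − 2.576) + Φ(−δ − 2.576) = Φ(0.148) + Φ(-5.299) = 0.5587 + 0.0000 = 0.5587.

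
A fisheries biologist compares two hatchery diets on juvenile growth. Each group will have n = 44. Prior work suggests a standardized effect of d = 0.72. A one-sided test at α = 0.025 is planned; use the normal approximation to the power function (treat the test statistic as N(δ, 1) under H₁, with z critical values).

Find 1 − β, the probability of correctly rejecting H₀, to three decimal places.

Power ≈ 0.922

Noncentrality parameter: λ = d·√(n/2) = 0.72 × √(44/2) = 3.3771
One-sided α = 0.025 → critical value z_{0.025} = 1.960.
Power = Φ(λ − 1.960) = Φ(1.417) = 0.9218.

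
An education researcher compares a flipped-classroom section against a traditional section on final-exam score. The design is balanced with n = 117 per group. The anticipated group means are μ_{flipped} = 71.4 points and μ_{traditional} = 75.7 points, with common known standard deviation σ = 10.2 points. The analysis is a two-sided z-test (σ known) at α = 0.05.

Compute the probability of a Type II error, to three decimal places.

Standardized effect: d = |μ_{flipped} − μ_{traditional}| / σ = |71.4 − 75.7| / 10.2 = 0.4216
Noncentrality parameter: δ = d·√(n/2) = 0.4216 × √(117/2) = 3.2244
Two-sided α = 0.05 → critical value z_{0.025} = 1.960.
Power = Φ(δ − 1.960) + Φ(−δ − 1.960) = Φ(1.264) + Φ(-5.184) = 0.8970 + 0.0000 = 0.8970.
Type II error: β = 1 − power = 1 − 0.8970 = 0.1030.

β ≈ 0.103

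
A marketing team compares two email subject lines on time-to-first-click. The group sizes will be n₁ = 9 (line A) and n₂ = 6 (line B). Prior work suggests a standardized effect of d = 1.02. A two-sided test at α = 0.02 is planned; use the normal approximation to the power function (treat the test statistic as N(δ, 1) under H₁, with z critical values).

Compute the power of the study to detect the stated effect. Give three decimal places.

Noncentrality parameter: δ = d / √(1/n₁ + 1/n₂) = 1.02 / √(1/9 + 1/6) = 1.9353
Two-sided α = 0.02 → critical value z_{0.01} = 2.326.
Power = Φ(δ − 2.326) + Φ(−δ − 2.326) = Φ(-0.391) + Φ(-4.262) = 0.3479 + 0.0000 = 0.3479.

Power ≈ 0.348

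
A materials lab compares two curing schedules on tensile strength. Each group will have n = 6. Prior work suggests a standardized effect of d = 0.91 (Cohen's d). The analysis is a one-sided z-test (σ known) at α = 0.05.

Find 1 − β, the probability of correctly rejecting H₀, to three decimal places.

Power ≈ 0.473

Noncentrality parameter: δ = d·√(n/2) = 0.91 × √(6/2) = 1.5762
Critical value for a one-sided test at α = 0.05: z_α = 1.645.
Power = Φ(δ − 1.645) = Φ(-0.069) = 0.4726.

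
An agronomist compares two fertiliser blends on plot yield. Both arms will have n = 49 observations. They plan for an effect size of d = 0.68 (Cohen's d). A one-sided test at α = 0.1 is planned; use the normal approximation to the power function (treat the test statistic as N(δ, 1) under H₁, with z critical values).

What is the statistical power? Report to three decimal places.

Power ≈ 0.981

Noncentrality parameter: δ = d·√(n/2) = 0.68 × √(49/2) = 3.3658
Critical value for a one-sided test at α = 0.1: z_α = 1.282.
Power = P(Z > 1.282 − δ) = Φ(2.084) = 0.9814.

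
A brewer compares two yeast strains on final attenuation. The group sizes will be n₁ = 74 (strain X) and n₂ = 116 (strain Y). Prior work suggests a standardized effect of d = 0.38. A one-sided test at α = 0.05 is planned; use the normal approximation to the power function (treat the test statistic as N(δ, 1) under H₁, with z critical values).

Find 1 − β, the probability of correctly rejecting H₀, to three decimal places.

Power ≈ 0.818

Noncentrality parameter: δ = d / √(1/n₁ + 1/n₂) = 0.38 / √(1/74 + 1/116) = 2.5542
One-sided α = 0.05 → critical value z_{0.05} = 1.645.
Power = Φ(δ − 1.645) = Φ(0.909) = 0.8184.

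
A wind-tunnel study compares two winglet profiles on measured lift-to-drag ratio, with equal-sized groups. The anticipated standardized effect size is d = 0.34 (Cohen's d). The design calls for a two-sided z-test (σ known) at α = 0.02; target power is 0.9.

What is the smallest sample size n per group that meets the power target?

For power 0.9 need Φ(δ − z_{0.01}) = 0.9, so δ = z_{0.01} + z_{0.10} = 2.326 + 1.282 = 3.608.
(For δ > 0 the lower-tail rejection region contributes negligibly to power, so the one-term inversion is standard.)
δ = d·√(n/2) ⇒ n = 2(δ/d)² = 2 × (3.608 / 0.34)² = 225.21.
Rounding up, n = 226 per group.

n = 226 per group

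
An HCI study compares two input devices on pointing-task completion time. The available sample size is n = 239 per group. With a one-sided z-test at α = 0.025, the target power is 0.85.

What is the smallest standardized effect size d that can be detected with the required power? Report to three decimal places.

Need Φ(δ − 1.960) = 0.85, so δ = 1.960 + 1.036 = 2.996.
δ = d·√(n/2) ⇒ d = δ/√(n/2) = 2.996/√(239/2) = 0.2741.

d ≈ 0.274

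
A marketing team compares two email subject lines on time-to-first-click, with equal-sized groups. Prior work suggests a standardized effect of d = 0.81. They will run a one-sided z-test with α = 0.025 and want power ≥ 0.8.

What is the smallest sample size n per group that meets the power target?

n = 24 per group

Set Φ(δ − 1.960) = 0.8; then δ − 1.960 = Φ⁻¹(0.8) = 0.842, giving δ = 2.802.
δ = d·√(n/2) ⇒ n = 2(δ/d)² = 2 × (2.802 / 0.81)² = 23.93.
Round up to the next whole unit.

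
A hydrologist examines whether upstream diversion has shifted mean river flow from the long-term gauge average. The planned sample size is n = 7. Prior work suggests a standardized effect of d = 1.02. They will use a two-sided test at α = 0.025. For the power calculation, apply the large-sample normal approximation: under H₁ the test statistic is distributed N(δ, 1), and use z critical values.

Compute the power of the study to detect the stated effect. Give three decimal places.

Noncentrality parameter: δ = d·√n = 1.02 × √7 = 2.6987
Critical value for a two-sided test at α = 0.025: z_{α/2} = 2.241.
Power = Φ(δ − 2.241) + Φ(−δ − 2.241) = Φ(0.457) + Φ(-4.940) = 0.6763 + 0.0000 = 0.6763.

Power ≈ 0.676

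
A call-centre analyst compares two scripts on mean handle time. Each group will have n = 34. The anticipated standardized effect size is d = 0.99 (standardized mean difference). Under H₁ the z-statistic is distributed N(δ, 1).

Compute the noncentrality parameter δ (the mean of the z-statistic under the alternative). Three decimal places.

δ ≈ 4.082

δ = d·√(n/2) = 0.99 × √(34/2) = 4.0819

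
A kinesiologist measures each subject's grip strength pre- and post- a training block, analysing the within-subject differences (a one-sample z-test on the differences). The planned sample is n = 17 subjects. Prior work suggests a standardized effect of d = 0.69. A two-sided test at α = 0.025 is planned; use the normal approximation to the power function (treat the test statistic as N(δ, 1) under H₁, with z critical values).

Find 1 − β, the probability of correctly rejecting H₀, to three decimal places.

Power ≈ 0.727

Noncentrality parameter: δ = d·√n = 0.69 × √17 = 2.8449
Critical value for a two-sided test at α = 0.025: z_{α/2} = 2.241.
Power = Φ(δ − 2.241) + Φ(−δ − 2.241) = Φ(0.604) + Φ(-5.086) = 0.7269 + 0.0000 = 0.7269.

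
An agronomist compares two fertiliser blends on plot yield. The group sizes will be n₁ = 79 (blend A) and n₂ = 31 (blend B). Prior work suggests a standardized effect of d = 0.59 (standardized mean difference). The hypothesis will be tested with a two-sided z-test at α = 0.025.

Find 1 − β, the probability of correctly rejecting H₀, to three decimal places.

Power ≈ 0.706

Noncentrality parameter: δ = d / √(1/n₁ + 1/n₂) = 0.59 / √(1/79 + 1/31) = 2.7839
Two-sided α = 0.025 → critical value z_{0.0125} = 2.241.
Power = Φ(δ − 2.241) + Φ(−δ − 2.241) = Φ(0.542) + Φ(-5.025) = 0.7063 + 0.0000 = 0.7063.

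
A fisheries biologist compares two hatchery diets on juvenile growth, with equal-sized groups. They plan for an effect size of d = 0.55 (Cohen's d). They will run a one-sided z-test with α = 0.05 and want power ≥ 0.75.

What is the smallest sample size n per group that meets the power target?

n = 36 per group

For power 0.75 need Φ(δ − z_{0.05}) = 0.75, so δ = z_{0.05} + z_{0.25} = 1.645 + 0.674 = 2.319.
δ = d·√(n/2) ⇒ n = 2(δ/d)² = 2 × (2.319 / 0.55)² = 35.57.
Round up to the next whole unit.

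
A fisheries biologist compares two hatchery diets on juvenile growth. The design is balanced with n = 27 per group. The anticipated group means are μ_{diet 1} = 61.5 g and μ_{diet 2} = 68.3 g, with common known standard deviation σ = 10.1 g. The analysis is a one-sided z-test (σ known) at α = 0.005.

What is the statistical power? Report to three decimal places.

Standardized effect: d = |μ_{diet 1} − μ_{diet 2}| / σ = |61.5 − 68.3| / 10.1 = 0.6733
Noncentrality parameter: δ = d·√(n/2) = 0.6733 × √(27/2) = 2.4737
One-sided α = 0.005 → critical value z_{0.005} = 2.576.
Power = Φ(δ − 2.576) = Φ(-0.102) = 0.4593.

Power ≈ 0.459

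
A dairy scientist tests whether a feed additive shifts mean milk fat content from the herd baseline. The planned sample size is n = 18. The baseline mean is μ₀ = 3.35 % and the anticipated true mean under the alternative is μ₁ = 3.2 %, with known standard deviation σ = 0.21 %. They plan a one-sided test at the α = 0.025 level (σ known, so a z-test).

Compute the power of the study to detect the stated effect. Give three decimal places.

Standardized effect: d = |μ₁ − μ₀| / σ = |3.2 − 3.35| / 0.21 = 0.7143
Noncentrality parameter: δ = d·√n = 0.7143 × √18 = 3.0305
Critical value for a one-sided test at α = 0.025: z_α = 1.960.
Power = Φ(δ − 1.960) = Φ(1.070) = 0.8578.

Power ≈ 0.858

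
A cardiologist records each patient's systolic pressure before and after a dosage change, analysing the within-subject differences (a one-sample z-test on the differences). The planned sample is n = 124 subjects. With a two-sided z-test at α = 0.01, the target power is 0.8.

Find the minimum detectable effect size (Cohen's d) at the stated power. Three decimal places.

Required noncentrality: δ = z_{0.005} + z_{0.20} = 2.576 + 0.842 = 3.417.
(Lower-tail contribution to power is negligible for δ > 0.)
δ = d·√n ⇒ d = δ/√n = 3.417/√124 = 0.3069.

d ≈ 0.307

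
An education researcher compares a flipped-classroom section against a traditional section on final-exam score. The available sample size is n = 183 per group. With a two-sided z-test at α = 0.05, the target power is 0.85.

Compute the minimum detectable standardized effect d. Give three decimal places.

d ≈ 0.313

Need Φ(δ − 1.960) = 0.85, so δ = 1.960 + 1.036 = 2.996.
(Lower-tail contribution to power is negligible for δ > 0.)
δ = d·√(n/2) ⇒ d = δ/√(n/2) = 2.996/√(183/2) = 0.3132.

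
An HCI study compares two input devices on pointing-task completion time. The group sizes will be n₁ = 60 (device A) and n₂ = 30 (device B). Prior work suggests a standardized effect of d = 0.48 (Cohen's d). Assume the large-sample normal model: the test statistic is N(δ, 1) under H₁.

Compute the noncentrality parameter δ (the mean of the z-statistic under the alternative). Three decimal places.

δ ≈ 2.147

δ = d / √(1/n₁ + 1/n₂) = 0.48 / √(1/60 + 1/30) = 2.1466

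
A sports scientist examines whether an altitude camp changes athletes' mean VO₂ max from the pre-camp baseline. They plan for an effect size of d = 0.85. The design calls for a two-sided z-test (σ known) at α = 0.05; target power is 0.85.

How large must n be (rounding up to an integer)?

Set Φ(δ − 1.960) = 0.85; then δ − 1.960 = Φ⁻¹(0.85) = 1.036, giving δ = 2.996.
(Ignoring the negligible lower-tail rejection probability gives the usual closed-form inversion.)
δ = d·√n ⇒ n = (δ/d)² = (2.996 / 0.85)² = 12.43.
Rounding up, n = 13.

n = 13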